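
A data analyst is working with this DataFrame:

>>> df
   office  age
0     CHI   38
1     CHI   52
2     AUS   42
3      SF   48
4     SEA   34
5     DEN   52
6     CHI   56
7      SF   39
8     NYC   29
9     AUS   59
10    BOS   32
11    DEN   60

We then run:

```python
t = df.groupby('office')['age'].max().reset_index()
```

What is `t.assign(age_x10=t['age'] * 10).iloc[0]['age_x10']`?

590

group by office, max of age:
office
AUS    59
BOS    32
CHI    56
DEN    60
NYC    29
SEA    34
SF     48
Name: age, dtype: int64
reset_index():
  office  age
0    AUS   59
1    BOS   32
2    CHI   56
3    DEN   60
4    NYC   29
5    SEA   34
6     SF   48
add column age_x10 = t['age'] * 10:
  office  age  age_x10
0    AUS   59      590
1    BOS   32      320
2    CHI   56      560
3    DEN   60      600
4    NYC   29      290
5    SEA   34      340
6     SF   48      480
value at position 0, column 'age_x10' → 590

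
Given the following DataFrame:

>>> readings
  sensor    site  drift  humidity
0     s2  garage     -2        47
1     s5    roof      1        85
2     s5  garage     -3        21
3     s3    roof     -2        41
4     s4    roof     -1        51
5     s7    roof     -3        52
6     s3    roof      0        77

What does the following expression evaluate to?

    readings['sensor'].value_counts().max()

value_counts of sensor:
sensor
s5    2
s3    2
s2    1
s4    1
s7    1
Name: count, dtype: int64
Reading off the max of the resulting series, we get 2.

2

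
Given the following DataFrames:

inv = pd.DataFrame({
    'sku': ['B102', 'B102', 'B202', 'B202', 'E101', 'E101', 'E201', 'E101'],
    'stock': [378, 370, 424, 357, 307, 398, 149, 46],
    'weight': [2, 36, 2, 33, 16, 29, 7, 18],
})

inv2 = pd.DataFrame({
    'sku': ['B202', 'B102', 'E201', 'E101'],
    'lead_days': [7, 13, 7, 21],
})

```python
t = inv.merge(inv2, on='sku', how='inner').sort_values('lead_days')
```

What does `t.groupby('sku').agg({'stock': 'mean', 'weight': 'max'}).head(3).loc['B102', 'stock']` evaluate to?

merge on 'sku' (how='inner') → 8 rows:
    sku  stock  weight  lead_days
0  B102    378       2         13
1  B102    370      36         13
2  B202    424       2          7
3  B202    357      33          7
4  E101    307      16         21
5  E101    398      29         21
6  E201    149       7          7
7  E101     46      18         21
sort by lead_days:
    sku  stock  weight  lead_days
2  B202    424       2          7
3  B202    357      33          7
6  E201    149       7          7
0  B102    378       2         13
1  B102    370      36         13
4  E101    307      16         21
5  E101    398      29         21
7  E101     46      18         21
group by sku: mean(stock), max(weight):
           stock  weight
sku                     
B102  374.000000      36
B202  390.500000      33
E101  250.333333      29
E201  149.000000       7
take first 3 rows:
           stock  weight
sku                     
B102  374.000000      36
B202  390.500000      33
E101  250.333333      29
Hence 374.0.

374.0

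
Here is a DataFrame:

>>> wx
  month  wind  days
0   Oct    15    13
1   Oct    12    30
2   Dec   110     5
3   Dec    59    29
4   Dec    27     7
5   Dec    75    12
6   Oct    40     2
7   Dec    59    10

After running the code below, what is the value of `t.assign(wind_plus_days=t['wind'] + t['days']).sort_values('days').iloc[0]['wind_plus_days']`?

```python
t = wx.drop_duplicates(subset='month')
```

115

drop duplicate month (keep=first):
  month  wind  days
0   Oct    15    13
2   Dec   110     5
add column wind_plus_days = t['wind'] + t['days']:
  month  wind  days  wind_plus_days
0   Oct    15    13              28
2   Dec   110     5             115
sort by days:
  month  wind  days  wind_plus_days
2   Dec   110     5             115
0   Oct    15    13              28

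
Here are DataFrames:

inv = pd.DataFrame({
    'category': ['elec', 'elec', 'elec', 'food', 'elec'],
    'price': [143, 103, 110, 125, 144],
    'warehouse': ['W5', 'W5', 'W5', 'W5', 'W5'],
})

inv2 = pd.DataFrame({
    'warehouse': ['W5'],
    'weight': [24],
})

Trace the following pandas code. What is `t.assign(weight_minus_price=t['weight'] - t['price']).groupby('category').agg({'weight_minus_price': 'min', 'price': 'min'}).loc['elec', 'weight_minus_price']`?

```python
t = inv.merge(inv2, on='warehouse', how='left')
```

merge on 'warehouse' (how='left') → 5 rows:
  category  price warehouse  weight
0     elec    143        W5      24
1     elec    103        W5      24
2     elec    110        W5      24
3     food    125        W5      24
4     elec    144        W5      24
add column weight_minus_price = t['weight'] - t['price']:
  category  price warehouse  weight  weight_minus_price
0     elec    143        W5      24                -119
1     elec    103        W5      24                 -79
2     elec    110        W5      24                 -86
3     food    125        W5      24                -101
4     elec    144        W5      24                -120
group by category: min(weight_minus_price), min(price):
          weight_minus_price  price
category                           
elec                    -120    103
food                    -101    125

-120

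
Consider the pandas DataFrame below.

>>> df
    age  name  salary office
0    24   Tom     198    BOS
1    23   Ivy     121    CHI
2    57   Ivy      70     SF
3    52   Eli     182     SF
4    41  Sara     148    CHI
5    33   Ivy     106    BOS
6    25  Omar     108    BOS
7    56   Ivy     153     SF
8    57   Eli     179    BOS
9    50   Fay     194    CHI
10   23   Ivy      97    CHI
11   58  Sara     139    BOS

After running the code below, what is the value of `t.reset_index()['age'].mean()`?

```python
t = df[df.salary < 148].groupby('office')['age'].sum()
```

73.0

filter rows where salary < 148:
    age  name  salary office
1    23   Ivy     121    CHI
2    57   Ivy      70     SF
5    33   Ivy     106    BOS
6    25  Omar     108    BOS
10   23   Ivy      97    CHI
11   58  Sara     139    BOS
group by office, sum of age:
office
BOS    116
CHI     46
SF      57
Name: age, dtype: int64
reset_index():
  office  age
0    BOS  116
1    CHI   46
2     SF   57
Then the mean of column 'age': 73.0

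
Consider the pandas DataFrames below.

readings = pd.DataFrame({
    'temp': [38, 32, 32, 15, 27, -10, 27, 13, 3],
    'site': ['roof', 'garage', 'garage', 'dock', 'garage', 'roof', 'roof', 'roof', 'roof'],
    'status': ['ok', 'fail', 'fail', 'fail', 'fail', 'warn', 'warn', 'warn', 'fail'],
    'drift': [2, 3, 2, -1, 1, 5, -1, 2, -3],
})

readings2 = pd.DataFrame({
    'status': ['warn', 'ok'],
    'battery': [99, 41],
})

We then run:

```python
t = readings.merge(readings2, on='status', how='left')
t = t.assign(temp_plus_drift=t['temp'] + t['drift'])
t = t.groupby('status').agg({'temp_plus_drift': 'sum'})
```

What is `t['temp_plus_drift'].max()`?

merge on 'status' (how='left') → 9 rows:
   temp    site status  drift  battery
0    38    roof     ok      2     41.0
1    32  garage   fail      3      NaN
2    32  garage   fail      2      NaN
3    15    dock   fail     -1      NaN
4    27  garage   fail      1      NaN
5   -10    roof   warn      5     99.0
6    27    roof   warn     -1     99.0
7    13    roof   warn      2     99.0
8     3    roof   fail     -3      NaN
add column temp_plus_drift = t['temp'] + t['drift']:
   temp    site status  drift  battery  temp_plus_drift
0    38    roof     ok      2     41.0               40
1    32  garage   fail      3      NaN               35
2    32  garage   fail      2      NaN               34
3    15    dock   fail     -1      NaN               14
4    27  garage   fail      1      NaN               28
5   -10    roof   warn      5     99.0               -5
6    27    roof   warn     -1     99.0               26
7    13    roof   warn      2     99.0               15
8     3    roof   fail     -3      NaN                0
group by status, sum of temp_plus_drift:
        temp_plus_drift
status                 
fail                111
ok                   40
warn                 36
Finally, max of column 'temp_plus_drift' = 111.

111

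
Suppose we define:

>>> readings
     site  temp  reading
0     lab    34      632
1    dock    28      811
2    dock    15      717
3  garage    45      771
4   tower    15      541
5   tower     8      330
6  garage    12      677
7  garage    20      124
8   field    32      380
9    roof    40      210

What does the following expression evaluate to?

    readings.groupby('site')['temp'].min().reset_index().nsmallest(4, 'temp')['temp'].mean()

16.75

group by site, min of temp:
site
dock      15
field     32
garage    12
lab       34
roof      40
tower      8
Name: temp, dtype: int64
reset_index():
     site  temp
0    dock    15
1   field    32
2  garage    12
3     lab    34
4    roof    40
5   tower     8
take 4 rows with smallest temp:
     site  temp
5   tower     8
2  garage    12
0    dock    15
1   field    32
mean of column 'temp' → 16.75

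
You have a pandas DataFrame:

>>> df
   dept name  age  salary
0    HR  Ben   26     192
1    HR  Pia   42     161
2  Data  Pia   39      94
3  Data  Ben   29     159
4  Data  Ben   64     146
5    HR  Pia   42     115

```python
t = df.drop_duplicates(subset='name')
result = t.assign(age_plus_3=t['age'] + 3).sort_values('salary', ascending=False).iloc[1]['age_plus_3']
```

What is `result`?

45

drop duplicate name (keep=first):
  dept name  age  salary
0   HR  Ben   26     192
1   HR  Pia   42     161
add column age_plus_3 = t['age'] + 3:
  dept name  age  salary  age_plus_3
0   HR  Ben   26     192          29
1   HR  Pia   42     161          45
sort by salary descending:
  dept name  age  salary  age_plus_3
0   HR  Ben   26     192          29
1   HR  Pia   42     161          45
Taking the value at position 1, column 'age_plus_3' gives 45.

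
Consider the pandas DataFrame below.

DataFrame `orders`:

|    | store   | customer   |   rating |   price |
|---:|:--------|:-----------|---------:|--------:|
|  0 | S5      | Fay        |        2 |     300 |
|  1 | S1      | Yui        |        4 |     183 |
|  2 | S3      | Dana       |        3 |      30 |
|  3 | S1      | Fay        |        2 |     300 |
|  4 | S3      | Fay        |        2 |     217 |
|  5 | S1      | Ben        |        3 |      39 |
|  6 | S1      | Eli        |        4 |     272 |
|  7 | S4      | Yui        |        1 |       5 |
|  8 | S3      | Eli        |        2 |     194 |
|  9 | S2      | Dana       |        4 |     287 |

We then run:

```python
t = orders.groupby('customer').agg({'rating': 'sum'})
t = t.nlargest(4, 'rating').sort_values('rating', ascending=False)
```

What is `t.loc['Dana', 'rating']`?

7

group by customer, sum of rating:
          rating
customer        
Ben            3
Dana           7
Eli            6
Fay            6
Yui            5
take 4 rows with largest rating:
          rating
customer        
Dana           7
Eli            6
Fay            6
Yui            5
sort by rating descending:
          rating
customer        
Dana           7
Eli            6
Fay            6
Yui            5
value at row 'Dana', column 'rating' → 7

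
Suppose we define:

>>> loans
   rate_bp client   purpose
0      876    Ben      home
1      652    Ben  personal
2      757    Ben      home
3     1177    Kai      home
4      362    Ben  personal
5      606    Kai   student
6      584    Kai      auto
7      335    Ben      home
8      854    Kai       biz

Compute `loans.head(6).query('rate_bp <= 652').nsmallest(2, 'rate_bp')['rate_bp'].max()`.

take first 6 rows:
   rate_bp client   purpose
0      876    Ben      home
1      652    Ben  personal
2      757    Ben      home
3     1177    Kai      home
4      362    Ben  personal
5      606    Kai   student
filter rows where rate_bp <= 652:
   rate_bp client   purpose
1      652    Ben  personal
4      362    Ben  personal
5      606    Kai   student
take 2 rows with smallest rate_bp:
   rate_bp client   purpose
4      362    Ben  personal
5      606    Kai   student
Then the max of column 'rate_bp': 606

606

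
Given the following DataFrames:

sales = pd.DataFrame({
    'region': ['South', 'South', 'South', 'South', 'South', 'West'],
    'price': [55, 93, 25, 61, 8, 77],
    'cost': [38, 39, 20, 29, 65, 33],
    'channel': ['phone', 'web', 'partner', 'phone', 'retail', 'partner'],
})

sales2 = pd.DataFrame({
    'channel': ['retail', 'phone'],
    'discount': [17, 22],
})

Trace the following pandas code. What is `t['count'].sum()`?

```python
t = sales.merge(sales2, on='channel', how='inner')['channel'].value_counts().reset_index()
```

3

merge on 'channel' (how='inner') → 3 rows:
  region  price  cost channel  discount
0  South     55    38   phone        22
1  South     61    29   phone        22
2  South      8    65  retail        17
value_counts of channel:
channel
phone     2
retail    1
Name: count, dtype: int64
reset_index():
  channel  count
0   phone      2
1  retail      1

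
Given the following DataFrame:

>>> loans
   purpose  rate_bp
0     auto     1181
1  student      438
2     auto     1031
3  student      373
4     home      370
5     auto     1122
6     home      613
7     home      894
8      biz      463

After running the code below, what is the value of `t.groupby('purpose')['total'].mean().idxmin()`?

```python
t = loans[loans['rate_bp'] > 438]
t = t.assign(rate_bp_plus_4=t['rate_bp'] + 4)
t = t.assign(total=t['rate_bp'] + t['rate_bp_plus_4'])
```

filter rows where rate_bp > 438:
  purpose  rate_bp
0    auto     1181
2    auto     1031
5    auto     1122
6    home      613
7    home      894
8     biz      463
add column rate_bp_plus_4 = t['rate_bp'] + 4:
  purpose  rate_bp  rate_bp_plus_4
0    auto     1181            1185
2    auto     1031            1035
5    auto     1122            1126
6    home      613             617
7    home      894             898
8     biz      463             467
add column total = t['rate_bp'] + t['rate_bp_plus_4']:
  purpose  rate_bp  rate_bp_plus_4  total
0    auto     1181            1185   2366
2    auto     1031            1035   2066
5    auto     1122            1126   2248
6    home      613             617   1230
7    home      894             898   1792
8     biz      463             467    930
group by purpose, mean of total:
purpose
auto    2226.666667
biz      930.000000
home    1511.000000
Name: total, dtype: float64
Reading off the label with the smallest value, we get biz.

biz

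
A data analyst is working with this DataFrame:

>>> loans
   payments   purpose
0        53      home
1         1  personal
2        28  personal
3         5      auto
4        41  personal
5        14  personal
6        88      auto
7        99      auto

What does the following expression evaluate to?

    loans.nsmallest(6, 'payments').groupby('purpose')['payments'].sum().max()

84

take 6 rows with smallest payments:
   payments   purpose
1         1  personal
3         5      auto
5        14  personal
2        28  personal
4        41  personal
0        53      home
group by purpose, sum of payments:
purpose
auto         5
home        53
personal    84
Name: payments, dtype: int64
Taking the max of the resulting series gives 84.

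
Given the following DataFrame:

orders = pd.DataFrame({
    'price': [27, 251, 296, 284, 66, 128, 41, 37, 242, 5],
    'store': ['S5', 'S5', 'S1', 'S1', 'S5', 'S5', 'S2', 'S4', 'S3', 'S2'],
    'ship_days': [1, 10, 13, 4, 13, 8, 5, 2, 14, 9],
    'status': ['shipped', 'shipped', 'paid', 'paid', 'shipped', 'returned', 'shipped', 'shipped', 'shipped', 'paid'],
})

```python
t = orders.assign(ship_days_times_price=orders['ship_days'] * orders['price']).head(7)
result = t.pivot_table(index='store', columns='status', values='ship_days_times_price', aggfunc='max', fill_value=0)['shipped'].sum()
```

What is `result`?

2715

add column ship_days_times_price = orders['ship_days'] * orders['price']:
   price store  ship_days    status  ship_days_times_price
0     27    S5          1   shipped                     27
1    251    S5         10   shipped                   2510
2    296    S1         13      paid                   3848
3    284    S1          4      paid                   1136
4     66    S5         13   shipped                    858
5    128    S5          8  returned                   1024
6     41    S2          5   shipped                    205
7     37    S4          2   shipped                     74
8    242    S3         14   shipped                   3388
9      5    S2          9      paid                     45
take first 7 rows:
   price store  ship_days    status  ship_days_times_price
0     27    S5          1   shipped                     27
1    251    S5         10   shipped                   2510
2    296    S1         13      paid                   3848
3    284    S1          4      paid                   1136
4     66    S5         13   shipped                    858
5    128    S5          8  returned                   1024
6     41    S2          5   shipped                    205
pivot: rows=store, cols=status, max(ship_days_times_price):
status  paid  returned  shipped
store                          
S1      3848         0        0
S2         0         0      205
S5         0      1024     2510
Hence 2715.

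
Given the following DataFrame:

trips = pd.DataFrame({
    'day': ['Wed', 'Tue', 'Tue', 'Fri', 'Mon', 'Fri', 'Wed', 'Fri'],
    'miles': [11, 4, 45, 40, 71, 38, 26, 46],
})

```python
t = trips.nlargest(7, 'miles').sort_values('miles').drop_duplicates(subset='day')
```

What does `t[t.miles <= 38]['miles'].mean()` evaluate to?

take 7 rows with largest miles:
   day  miles
4  Mon     71
7  Fri     46
2  Tue     45
3  Fri     40
5  Fri     38
6  Wed     26
0  Wed     11
sort by miles:
   day  miles
0  Wed     11
6  Wed     26
5  Fri     38
3  Fri     40
2  Tue     45
7  Fri     46
4  Mon     71
drop duplicate day (keep=first):
   day  miles
0  Wed     11
5  Fri     38
2  Tue     45
4  Mon     71
filter rows where miles <= 38:
   day  miles
0  Wed     11
5  Fri     38
Taking the mean of column 'miles' gives 24.5.

24.5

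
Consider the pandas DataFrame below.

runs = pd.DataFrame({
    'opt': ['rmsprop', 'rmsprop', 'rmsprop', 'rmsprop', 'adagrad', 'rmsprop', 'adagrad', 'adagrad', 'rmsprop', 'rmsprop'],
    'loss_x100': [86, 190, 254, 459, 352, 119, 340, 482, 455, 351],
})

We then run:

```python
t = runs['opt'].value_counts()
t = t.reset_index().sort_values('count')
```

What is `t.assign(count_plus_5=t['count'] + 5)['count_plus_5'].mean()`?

value_counts of opt:
opt
rmsprop    7
adagrad    3
Name: count, dtype: int64
reset_index():
       opt  count
0  rmsprop      7
1  adagrad      3
sort by count:
       opt  count
1  adagrad      3
0  rmsprop      7
add column count_plus_5 = t['count'] + 5:
       opt  count  count_plus_5
1  adagrad      3             8
0  rmsprop      7            12
Then the mean of column 'count_plus_5': 10.0

10.0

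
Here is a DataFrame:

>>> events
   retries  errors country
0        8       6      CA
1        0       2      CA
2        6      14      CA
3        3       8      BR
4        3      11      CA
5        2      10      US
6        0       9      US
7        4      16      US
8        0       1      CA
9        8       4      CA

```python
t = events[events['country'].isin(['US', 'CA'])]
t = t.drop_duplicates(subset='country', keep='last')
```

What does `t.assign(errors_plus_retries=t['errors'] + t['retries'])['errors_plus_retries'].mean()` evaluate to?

16.0

filter rows where country in ['US', 'CA']:
   retries  errors country
0        8       6      CA
1        0       2      CA
2        6      14      CA
4        3      11      CA
5        2      10      US
6        0       9      US
7        4      16      US
8        0       1      CA
9        8       4      CA
drop duplicate country (keep=last):
   retries  errors country
7        4      16      US
9        8       4      CA
add column errors_plus_retries = t['errors'] + t['retries']:
   retries  errors country  errors_plus_retries
7        4      16      US                   20
9        8       4      CA                   12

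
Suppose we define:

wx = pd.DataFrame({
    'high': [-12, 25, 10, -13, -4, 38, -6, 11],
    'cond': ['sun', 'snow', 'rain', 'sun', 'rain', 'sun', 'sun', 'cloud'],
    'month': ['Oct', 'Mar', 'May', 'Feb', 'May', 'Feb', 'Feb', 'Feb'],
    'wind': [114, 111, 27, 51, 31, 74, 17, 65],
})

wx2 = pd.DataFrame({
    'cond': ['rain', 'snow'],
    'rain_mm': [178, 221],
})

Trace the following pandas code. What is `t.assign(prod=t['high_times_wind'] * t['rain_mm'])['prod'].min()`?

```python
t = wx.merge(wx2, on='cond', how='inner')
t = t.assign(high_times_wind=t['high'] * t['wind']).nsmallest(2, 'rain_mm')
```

merge on 'cond' (how='inner') → 3 rows:
   high  cond month  wind  rain_mm
0    25  snow   Mar   111      221
1    10  rain   May    27      178
2    -4  rain   May    31      178
add column high_times_wind = t['high'] * t['wind']:
   high  cond month  wind  rain_mm  high_times_wind
0    25  snow   Mar   111      221             2775
1    10  rain   May    27      178              270
2    -4  rain   May    31      178             -124
take 2 rows with smallest rain_mm:
   high  cond month  wind  rain_mm  high_times_wind
1    10  rain   May    27      178              270
2    -4  rain   May    31      178             -124
add column prod = t['high_times_wind'] * t['rain_mm']:
   high  cond month  wind  rain_mm  high_times_wind   prod
1    10  rain   May    27      178              270  48060
2    -4  rain   May    31      178             -124 -22072

-22072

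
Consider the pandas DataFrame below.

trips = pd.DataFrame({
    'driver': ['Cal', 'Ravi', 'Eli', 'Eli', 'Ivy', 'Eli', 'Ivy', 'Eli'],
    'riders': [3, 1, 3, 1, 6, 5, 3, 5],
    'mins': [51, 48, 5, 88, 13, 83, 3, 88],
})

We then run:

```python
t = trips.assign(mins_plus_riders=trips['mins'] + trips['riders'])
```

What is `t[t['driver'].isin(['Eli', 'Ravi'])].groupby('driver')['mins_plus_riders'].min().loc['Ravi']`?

add column mins_plus_riders = trips['mins'] + trips['riders']:
  driver  riders  mins  mins_plus_riders
0    Cal       3    51                54
1   Ravi       1    48                49
2    Eli       3     5                 8
3    Eli       1    88                89
4    Ivy       6    13                19
5    Eli       5    83                88
6    Ivy       3     3                 6
7    Eli       5    88                93
filter rows where driver in ['Eli', 'Ravi']:
  driver  riders  mins  mins_plus_riders
1   Ravi       1    48                49
2    Eli       3     5                 8
3    Eli       1    88                89
5    Eli       5    83                88
7    Eli       5    88                93
group by driver, min of mins_plus_riders:
driver
Eli      8
Ravi    49
Name: mins_plus_riders, dtype: int64
So loc['Ravi'] = 49.

49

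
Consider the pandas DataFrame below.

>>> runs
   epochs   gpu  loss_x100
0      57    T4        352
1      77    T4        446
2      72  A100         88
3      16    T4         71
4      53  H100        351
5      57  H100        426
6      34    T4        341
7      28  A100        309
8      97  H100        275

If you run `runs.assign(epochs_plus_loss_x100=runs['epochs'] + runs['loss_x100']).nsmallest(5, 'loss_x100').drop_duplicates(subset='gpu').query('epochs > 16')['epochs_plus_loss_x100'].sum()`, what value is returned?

532

add column epochs_plus_loss_x100 = runs['epochs'] + runs['loss_x100']:
   epochs   gpu  loss_x100  epochs_plus_loss_x100
0      57    T4        352                    409
1      77    T4        446                    523
2      72  A100         88                    160
3      16    T4         71                     87
4      53  H100        351                    404
5      57  H100        426                    483
6      34    T4        341                    375
7      28  A100        309                    337
8      97  H100        275                    372
take 5 rows with smallest loss_x100:
   epochs   gpu  loss_x100  epochs_plus_loss_x100
3      16    T4         71                     87
2      72  A100         88                    160
8      97  H100        275                    372
7      28  A100        309                    337
6      34    T4        341                    375
drop duplicate gpu (keep=first):
   epochs   gpu  loss_x100  epochs_plus_loss_x100
3      16    T4         71                     87
2      72  A100         88                    160
8      97  H100        275                    372
filter rows where epochs > 16:
   epochs   gpu  loss_x100  epochs_plus_loss_x100
2      72  A100         88                    160
8      97  H100        275                    372
Then the sum of column 'epochs_plus_loss_x100': 532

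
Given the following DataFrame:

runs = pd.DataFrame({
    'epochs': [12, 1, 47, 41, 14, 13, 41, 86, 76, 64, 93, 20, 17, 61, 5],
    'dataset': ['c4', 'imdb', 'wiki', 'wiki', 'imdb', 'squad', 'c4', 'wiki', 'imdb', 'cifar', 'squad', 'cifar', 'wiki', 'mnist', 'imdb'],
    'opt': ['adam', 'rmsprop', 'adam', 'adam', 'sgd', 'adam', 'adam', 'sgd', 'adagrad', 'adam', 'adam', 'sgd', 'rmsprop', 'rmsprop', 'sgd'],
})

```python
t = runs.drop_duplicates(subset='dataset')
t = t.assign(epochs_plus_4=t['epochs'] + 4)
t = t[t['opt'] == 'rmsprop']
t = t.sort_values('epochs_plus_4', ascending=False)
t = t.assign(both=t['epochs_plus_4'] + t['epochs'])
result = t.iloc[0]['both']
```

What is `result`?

drop duplicate dataset (keep=first):
    epochs dataset      opt
0       12      c4     adam
1        1    imdb  rmsprop
2       47    wiki     adam
5       13   squad     adam
9       64   cifar     adam
13      61   mnist  rmsprop
add column epochs_plus_4 = t['epochs'] + 4:
    epochs dataset      opt  epochs_plus_4
0       12      c4     adam             16
1        1    imdb  rmsprop              5
2       47    wiki     adam             51
5       13   squad     adam             17
9       64   cifar     adam             68
13      61   mnist  rmsprop             65
filter rows where opt == 'rmsprop':
    epochs dataset      opt  epochs_plus_4
1        1    imdb  rmsprop              5
13      61   mnist  rmsprop             65
sort by epochs_plus_4 descending:
    epochs dataset      opt  epochs_plus_4
13      61   mnist  rmsprop             65
1        1    imdb  rmsprop              5
add column both = t['epochs_plus_4'] + t['epochs']:
    epochs dataset      opt  epochs_plus_4  both
13      61   mnist  rmsprop             65   126
1        1    imdb  rmsprop              5     6

126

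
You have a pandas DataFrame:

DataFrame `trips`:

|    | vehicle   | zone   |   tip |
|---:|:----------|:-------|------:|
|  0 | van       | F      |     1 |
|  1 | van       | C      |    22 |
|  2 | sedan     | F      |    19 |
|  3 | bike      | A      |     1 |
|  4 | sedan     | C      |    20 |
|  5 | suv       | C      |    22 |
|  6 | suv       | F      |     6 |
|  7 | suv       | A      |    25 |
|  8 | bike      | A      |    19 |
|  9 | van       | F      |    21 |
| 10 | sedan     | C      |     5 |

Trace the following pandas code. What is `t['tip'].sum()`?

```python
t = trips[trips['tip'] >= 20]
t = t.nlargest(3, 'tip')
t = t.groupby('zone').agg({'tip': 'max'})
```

47

filter rows where tip >= 20:
  vehicle zone  tip
1     van    C   22
4   sedan    C   20
5     suv    C   22
7     suv    A   25
9     van    F   21
take 3 rows with largest tip:
  vehicle zone  tip
7     suv    A   25
1     van    C   22
5     suv    C   22
group by zone, max of tip:
      tip
zone     
A      25
C      22
Taking the sum of column 'tip' gives 47.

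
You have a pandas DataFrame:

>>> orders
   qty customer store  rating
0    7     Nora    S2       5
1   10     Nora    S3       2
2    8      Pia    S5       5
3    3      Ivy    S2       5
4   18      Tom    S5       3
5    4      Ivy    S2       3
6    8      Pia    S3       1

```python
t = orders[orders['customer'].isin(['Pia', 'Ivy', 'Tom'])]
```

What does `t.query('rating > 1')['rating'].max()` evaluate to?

5

filter rows where customer in ['Pia', 'Ivy', 'Tom']:
   qty customer store  rating
2    8      Pia    S5       5
3    3      Ivy    S2       5
4   18      Tom    S5       3
5    4      Ivy    S2       3
6    8      Pia    S3       1
filter rows where rating > 1:
   qty customer store  rating
2    8      Pia    S5       5
3    3      Ivy    S2       5
4   18      Tom    S5       3
5    4      Ivy    S2       3
Hence 5.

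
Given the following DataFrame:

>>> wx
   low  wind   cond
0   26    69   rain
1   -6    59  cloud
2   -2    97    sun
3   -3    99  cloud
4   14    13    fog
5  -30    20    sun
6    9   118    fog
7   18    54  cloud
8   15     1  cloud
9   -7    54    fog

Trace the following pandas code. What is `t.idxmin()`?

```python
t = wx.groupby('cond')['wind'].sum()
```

group by cond, sum of wind:
cond
cloud    213
fog      185
rain      69
sun      117
Name: wind, dtype: int64
label with the smallest value → rain

rain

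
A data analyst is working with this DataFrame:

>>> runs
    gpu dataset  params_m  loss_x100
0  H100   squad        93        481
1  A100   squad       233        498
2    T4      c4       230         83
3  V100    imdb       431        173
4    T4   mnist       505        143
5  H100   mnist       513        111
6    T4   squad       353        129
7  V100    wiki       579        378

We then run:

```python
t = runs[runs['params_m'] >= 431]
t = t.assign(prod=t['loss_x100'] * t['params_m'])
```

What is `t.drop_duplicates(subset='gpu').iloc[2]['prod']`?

filter rows where params_m >= 431:
    gpu dataset  params_m  loss_x100
3  V100    imdb       431        173
4    T4   mnist       505        143
5  H100   mnist       513        111
7  V100    wiki       579        378
add column prod = t['loss_x100'] * t['params_m']:
    gpu dataset  params_m  loss_x100    prod
3  V100    imdb       431        173   74563
4    T4   mnist       505        143   72215
5  H100   mnist       513        111   56943
7  V100    wiki       579        378  218862
drop duplicate gpu (keep=first):
    gpu dataset  params_m  loss_x100   prod
3  V100    imdb       431        173  74563
4    T4   mnist       505        143  72215
5  H100   mnist       513        111  56943
Then the value at position 2, column 'prod': 56943

56943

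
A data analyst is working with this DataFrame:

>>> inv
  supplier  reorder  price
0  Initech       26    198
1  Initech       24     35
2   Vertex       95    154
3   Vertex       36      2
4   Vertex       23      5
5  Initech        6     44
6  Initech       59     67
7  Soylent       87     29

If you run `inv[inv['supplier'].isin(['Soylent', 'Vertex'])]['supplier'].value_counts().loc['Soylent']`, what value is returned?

1

filter rows where supplier in ['Soylent', 'Vertex']:
  supplier  reorder  price
2   Vertex       95    154
3   Vertex       36      2
4   Vertex       23      5
7  Soylent       87     29
value_counts of supplier:
supplier
Vertex     3
Soylent    1
Name: count, dtype: int64
Reading off the value at index 'Soylent', we get 1.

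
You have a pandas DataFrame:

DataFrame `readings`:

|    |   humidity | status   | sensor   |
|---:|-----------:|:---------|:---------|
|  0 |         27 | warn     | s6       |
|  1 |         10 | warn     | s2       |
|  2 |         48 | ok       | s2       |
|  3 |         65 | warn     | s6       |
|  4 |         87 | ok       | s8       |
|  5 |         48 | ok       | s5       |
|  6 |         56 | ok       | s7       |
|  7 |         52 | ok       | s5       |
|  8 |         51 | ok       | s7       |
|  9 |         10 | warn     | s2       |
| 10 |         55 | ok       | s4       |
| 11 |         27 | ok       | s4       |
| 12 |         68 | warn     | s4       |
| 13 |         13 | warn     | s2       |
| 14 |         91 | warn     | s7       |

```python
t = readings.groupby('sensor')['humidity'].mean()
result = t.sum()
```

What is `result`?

319.25

group by sensor, mean of humidity:
sensor
s2    20.25
s4    50.00
s5    50.00
s6    46.00
s7    66.00
s8    87.00
Name: humidity, dtype: float64
sum of the resulting series → 319.25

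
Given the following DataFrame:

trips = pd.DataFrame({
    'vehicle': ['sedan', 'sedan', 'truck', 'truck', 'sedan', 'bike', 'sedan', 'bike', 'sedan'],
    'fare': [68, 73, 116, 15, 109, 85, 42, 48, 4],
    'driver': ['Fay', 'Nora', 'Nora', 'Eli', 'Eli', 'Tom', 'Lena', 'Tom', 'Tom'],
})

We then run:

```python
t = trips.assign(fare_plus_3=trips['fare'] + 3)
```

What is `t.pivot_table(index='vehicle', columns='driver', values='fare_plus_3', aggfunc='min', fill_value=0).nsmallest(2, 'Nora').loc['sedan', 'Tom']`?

add column fare_plus_3 = trips['fare'] + 3:
  vehicle  fare driver  fare_plus_3
0   sedan    68    Fay           71
1   sedan    73   Nora           76
2   truck   116   Nora          119
3   truck    15    Eli           18
4   sedan   109    Eli          112
5    bike    85    Tom           88
6   sedan    42   Lena           45
7    bike    48    Tom           51
8   sedan     4    Tom            7
pivot: rows=vehicle, cols=driver, min(fare_plus_3):
driver   Eli  Fay  Lena  Nora  Tom
vehicle                           
bike       0    0     0     0   51
sedan    112   71    45    76    7
truck     18    0     0   119    0
take 2 rows with smallest Nora:
driver   Eli  Fay  Lena  Nora  Tom
vehicle                           
bike       0    0     0     0   51
sedan    112   71    45    76    7
So loc['sedan', 'Tom'] = 7.

7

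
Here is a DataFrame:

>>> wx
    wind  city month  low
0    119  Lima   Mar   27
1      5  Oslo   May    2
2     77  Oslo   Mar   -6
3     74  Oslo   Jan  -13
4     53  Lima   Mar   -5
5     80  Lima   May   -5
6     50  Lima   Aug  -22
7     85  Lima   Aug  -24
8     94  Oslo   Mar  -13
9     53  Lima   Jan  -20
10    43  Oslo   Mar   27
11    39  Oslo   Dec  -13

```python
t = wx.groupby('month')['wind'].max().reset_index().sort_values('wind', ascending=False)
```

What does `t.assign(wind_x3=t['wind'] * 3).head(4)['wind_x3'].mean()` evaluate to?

268.5

group by month, max of wind:
month
Aug     85
Dec     39
Jan     74
Mar    119
May     80
Name: wind, dtype: int64
reset_index():
  month  wind
0   Aug    85
1   Dec    39
2   Jan    74
3   Mar   119
4   May    80
sort by wind descending:
  month  wind
3   Mar   119
0   Aug    85
4   May    80
2   Jan    74
1   Dec    39
add column wind_x3 = t['wind'] * 3:
  month  wind  wind_x3
3   Mar   119      357
0   Aug    85      255
4   May    80      240
2   Jan    74      222
1   Dec    39      117
take first 4 rows:
  month  wind  wind_x3
3   Mar   119      357
0   Aug    85      255
4   May    80      240
2   Jan    74      222
So mean() = 268.5.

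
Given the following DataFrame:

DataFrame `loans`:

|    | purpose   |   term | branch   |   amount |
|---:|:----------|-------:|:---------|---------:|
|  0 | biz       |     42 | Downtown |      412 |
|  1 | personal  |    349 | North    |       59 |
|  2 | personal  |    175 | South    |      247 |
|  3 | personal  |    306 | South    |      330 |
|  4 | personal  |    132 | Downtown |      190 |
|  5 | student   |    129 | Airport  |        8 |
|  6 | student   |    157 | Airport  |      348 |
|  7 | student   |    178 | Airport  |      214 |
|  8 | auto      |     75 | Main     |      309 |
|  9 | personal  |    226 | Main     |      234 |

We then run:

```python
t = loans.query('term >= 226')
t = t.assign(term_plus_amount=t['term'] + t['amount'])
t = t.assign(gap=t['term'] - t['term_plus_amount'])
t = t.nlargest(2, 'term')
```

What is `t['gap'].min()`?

-330

filter rows where term >= 226:
    purpose  term branch  amount
1  personal   349  North      59
3  personal   306  South     330
9  personal   226   Main     234
add column term_plus_amount = t['term'] + t['amount']:
    purpose  term branch  amount  term_plus_amount
1  personal   349  North      59               408
3  personal   306  South     330               636
9  personal   226   Main     234               460
add column gap = t['term'] - t['term_plus_amount']:
    purpose  term branch  amount  term_plus_amount  gap
1  personal   349  North      59               408  -59
3  personal   306  South     330               636 -330
9  personal   226   Main     234               460 -234
take 2 rows with largest term:
    purpose  term branch  amount  term_plus_amount  gap
1  personal   349  North      59               408  -59
3  personal   306  South     330               636 -330
Hence -330.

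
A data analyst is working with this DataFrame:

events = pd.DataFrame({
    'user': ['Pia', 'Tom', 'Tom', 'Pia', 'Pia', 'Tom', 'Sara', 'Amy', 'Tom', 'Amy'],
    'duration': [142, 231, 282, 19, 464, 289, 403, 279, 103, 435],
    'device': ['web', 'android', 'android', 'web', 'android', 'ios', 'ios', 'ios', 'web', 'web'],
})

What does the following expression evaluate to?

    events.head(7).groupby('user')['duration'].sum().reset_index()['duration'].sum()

1830

take first 7 rows:
   user  duration   device
0   Pia       142      web
1   Tom       231  android
2   Tom       282  android
3   Pia        19      web
4   Pia       464  android
5   Tom       289      ios
6  Sara       403      ios
group by user, sum of duration:
user
Pia     625
Sara    403
Tom     802
Name: duration, dtype: int64
reset_index():
   user  duration
0   Pia       625
1  Sara       403
2   Tom       802
Hence 1830.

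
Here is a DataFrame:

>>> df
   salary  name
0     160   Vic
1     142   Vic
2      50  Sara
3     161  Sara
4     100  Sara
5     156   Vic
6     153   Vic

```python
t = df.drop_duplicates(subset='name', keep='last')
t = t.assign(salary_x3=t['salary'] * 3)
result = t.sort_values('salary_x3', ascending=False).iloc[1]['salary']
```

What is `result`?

drop duplicate name (keep=last):
   salary  name
4     100  Sara
6     153   Vic
add column salary_x3 = t['salary'] * 3:
   salary  name  salary_x3
4     100  Sara        300
6     153   Vic        459
sort by salary_x3 descending:
   salary  name  salary_x3
6     153   Vic        459
4     100  Sara        300
The value at position 1, column 'salary' is 100.

100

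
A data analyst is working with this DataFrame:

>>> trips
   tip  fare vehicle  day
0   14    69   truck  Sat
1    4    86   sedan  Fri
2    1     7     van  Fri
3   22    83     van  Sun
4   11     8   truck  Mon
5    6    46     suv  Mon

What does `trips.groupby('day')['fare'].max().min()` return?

group by day, max of fare:
day
Fri    86
Mon    46
Sat    69
Sun    83
Name: fare, dtype: int64

46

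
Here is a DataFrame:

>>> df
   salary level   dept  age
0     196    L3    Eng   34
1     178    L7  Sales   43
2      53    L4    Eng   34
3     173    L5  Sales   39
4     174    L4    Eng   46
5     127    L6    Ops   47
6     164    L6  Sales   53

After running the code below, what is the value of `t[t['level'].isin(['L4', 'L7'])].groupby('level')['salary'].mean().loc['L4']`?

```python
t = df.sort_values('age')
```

sort by age:
   salary level   dept  age
0     196    L3    Eng   34
2      53    L4    Eng   34
3     173    L5  Sales   39
1     178    L7  Sales   43
4     174    L4    Eng   46
5     127    L6    Ops   47
6     164    L6  Sales   53
filter rows where level in ['L4', 'L7']:
   salary level   dept  age
2      53    L4    Eng   34
1     178    L7  Sales   43
4     174    L4    Eng   46
group by level, mean of salary:
level
L4    113.5
L7    178.0
Name: salary, dtype: float64
Then the value at index 'L4': 113.5

113.5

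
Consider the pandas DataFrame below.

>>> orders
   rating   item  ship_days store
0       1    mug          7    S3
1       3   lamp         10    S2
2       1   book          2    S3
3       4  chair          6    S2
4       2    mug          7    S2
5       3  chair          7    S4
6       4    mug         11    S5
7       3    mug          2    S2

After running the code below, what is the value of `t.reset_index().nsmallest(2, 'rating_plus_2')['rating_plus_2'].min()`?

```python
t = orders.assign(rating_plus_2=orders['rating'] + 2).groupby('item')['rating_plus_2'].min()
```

3

add column rating_plus_2 = orders['rating'] + 2:
   rating   item  ship_days store  rating_plus_2
0       1    mug          7    S3              3
1       3   lamp         10    S2              5
2       1   book          2    S3              3
3       4  chair          6    S2              6
4       2    mug          7    S2              4
5       3  chair          7    S4              5
6       4    mug         11    S5              6
7       3    mug          2    S2              5
group by item, min of rating_plus_2:
item
book     3
chair    5
lamp     5
mug      3
Name: rating_plus_2, dtype: int64
reset_index():
    item  rating_plus_2
0   book              3
1  chair              5
2   lamp              5
3    mug              3
take 2 rows with smallest rating_plus_2:
   item  rating_plus_2
0  book              3
3   mug              3
Then the min of column 'rating_plus_2': 3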